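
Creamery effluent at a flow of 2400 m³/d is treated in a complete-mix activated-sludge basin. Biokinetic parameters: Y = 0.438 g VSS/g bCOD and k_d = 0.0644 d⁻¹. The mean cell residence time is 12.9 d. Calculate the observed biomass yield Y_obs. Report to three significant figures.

Y_obs ≈ 0.239 g VSS/g bCOD

Y_obs = Y / (1 + k_d θ_c) = 0.438 / (1 + 0.0644 × 12.9) = 0.438 / 1.831 = 0.2392.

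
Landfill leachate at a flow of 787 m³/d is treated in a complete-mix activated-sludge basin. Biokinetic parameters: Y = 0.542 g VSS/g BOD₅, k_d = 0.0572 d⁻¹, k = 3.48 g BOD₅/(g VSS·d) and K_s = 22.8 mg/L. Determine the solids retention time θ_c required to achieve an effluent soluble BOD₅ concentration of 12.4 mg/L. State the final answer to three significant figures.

From 1/θ_c = Y·k·S/(K_s + S) − k_d: Y·k·S/(K_s+S) = 0.542 × 3.48 × 12.4 / (22.8 + 12.4) = 0.6644 d⁻¹.
θ_c = 1/(μ − k_d) = 1/(0.6644 − 0.0572) = 1/0.6072 = 1.647 d.

θ_c ≈ 1.65 d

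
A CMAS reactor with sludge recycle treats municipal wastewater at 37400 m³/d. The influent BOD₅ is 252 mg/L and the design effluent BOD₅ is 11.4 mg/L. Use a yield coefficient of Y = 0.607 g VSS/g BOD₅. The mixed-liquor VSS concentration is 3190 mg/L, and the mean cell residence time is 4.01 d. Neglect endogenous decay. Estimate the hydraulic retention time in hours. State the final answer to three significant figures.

τ ≈ 4.41 h

Biomass mass balance (decay neglected): V·X = Y·Q·(S₀ − S)·θ_c, so V = 0.607 × 37400 × (252 − 11.4) × 4.01 / 3190 = 6866 m³.
HRT = V/Q = 6866 m³ / 37400 m³·d⁻¹ = 0.1836 d × 24 = 4.406 h.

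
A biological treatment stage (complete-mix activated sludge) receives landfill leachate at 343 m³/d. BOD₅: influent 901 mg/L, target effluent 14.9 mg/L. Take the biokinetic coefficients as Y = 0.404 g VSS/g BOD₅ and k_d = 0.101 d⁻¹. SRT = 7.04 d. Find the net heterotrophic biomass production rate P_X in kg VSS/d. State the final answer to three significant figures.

P_X ≈ 71.8 kg VSS/d

The observed yield is Y_obs = Y/(1 + k_d·θ_c) = 0.404 / (1 + 0.101 × 7.04) = 0.404 / 1.711 = 0.2361 g VSS per g BOD₅ removed.
Mass of BOD₅ removed per day: Q(S₀ − S) = 343 × 886.1 g/m³ = 303.9 kg/d.
Net biomass production P_X = Y_obs × Q·(S₀ − S) = 0.2361 × 303.9 = 71.76 kg VSS/d.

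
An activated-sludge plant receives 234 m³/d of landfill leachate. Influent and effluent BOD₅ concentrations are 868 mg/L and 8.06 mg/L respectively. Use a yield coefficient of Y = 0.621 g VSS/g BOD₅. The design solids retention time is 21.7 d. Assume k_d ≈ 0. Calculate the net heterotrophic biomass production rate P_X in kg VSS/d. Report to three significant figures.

P_X ≈ 125 kg VSS/d

Since k_d ≈ 0, Y_obs = Y = 0.621 g VSS/g BOD₅.
Q·(S₀ − S) = 234 × (868 − 8.06) × 10⁻³ = 201.2 kg/d removed.
So the net sludge growth is P_X = 0.6210 × 201.2 = 125.0 kg VSS/d.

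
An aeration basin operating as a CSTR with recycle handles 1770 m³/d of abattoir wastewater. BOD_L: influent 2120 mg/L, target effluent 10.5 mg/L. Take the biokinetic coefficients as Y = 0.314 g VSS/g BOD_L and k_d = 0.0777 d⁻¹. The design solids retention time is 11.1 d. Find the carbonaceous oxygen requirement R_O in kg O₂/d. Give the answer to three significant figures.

R_O ≈ 2840 kg O₂/d

Y_obs = Y / (1 + k_d θ_c) = 0.314 / (1 + 0.0777 × 11.1) = 0.314 / 1.862 = 0.1686.
ΔS = 2120 − 10.5 = 2110 mg/L, so the substrate removal rate is 1770 × 2110/1000 = 3734 kg BOD_L/d.
P_X = Y_obs·Q·(S₀ − S) = 0.1686 × 3734 = 629.5 kg VSS/d.
R_O = Q·ΔS − 1.42 P_X = 3734 − 893.9 = 2840 kg O₂/d.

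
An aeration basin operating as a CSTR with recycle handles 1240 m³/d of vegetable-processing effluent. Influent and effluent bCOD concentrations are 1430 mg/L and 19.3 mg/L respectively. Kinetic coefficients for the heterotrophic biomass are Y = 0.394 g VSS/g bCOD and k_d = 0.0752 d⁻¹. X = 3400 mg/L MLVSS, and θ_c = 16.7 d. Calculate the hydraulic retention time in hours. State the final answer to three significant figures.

τ ≈ 29.0 h

From the SRT design equation V = Y Q (S₀−S) θ_c / [X (1 + k_d θ_c)] = 0.394 × 1240 × (1430 − 19.3) × 16.7 / [3400 × (1 + 0.0752 × 16.7)] = 1.15×10^7 / 7670 = 1501 m³.
Hydraulic retention time τ = V/Q = 1501 / 1240 = 1.210 d = 29.05 h.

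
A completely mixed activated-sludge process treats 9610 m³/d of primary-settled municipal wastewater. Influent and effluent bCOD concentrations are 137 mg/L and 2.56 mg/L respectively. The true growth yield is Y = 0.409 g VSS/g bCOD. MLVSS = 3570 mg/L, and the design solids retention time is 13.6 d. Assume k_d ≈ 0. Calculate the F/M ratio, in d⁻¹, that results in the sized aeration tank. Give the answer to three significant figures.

V·X = Y·Q·ΔS·θ_c gives V = 0.409 × 9610 × (137 − 2.56) × 13.6 / 3570 = 2013 m³.
Food-to-microorganism ratio F/M = Q S₀ / (V X) = 9610 × 137 / (2013 × 3570) = 0.1832 d⁻¹.

F/M ≈ 0.183 d⁻¹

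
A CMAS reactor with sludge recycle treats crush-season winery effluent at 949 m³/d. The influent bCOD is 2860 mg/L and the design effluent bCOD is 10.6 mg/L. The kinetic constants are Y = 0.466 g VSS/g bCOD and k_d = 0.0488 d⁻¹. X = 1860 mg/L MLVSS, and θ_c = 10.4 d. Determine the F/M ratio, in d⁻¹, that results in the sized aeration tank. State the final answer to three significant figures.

From the SRT design equation V = Y Q (S₀−S) θ_c / [X (1 + k_d θ_c)] = 0.466 × 949 × (2860 − 10.6) × 10.4 / [1860 × (1 + 0.0488 × 10.4)] = 1.31×10^7 / 2804 = 4674 m³.
F/M = applied load / biomass = Q·S₀/(V·X) = 949 × 2860 / (4674 × 1860) = 0.3122 d⁻¹.

F/M ≈ 0.312 d⁻¹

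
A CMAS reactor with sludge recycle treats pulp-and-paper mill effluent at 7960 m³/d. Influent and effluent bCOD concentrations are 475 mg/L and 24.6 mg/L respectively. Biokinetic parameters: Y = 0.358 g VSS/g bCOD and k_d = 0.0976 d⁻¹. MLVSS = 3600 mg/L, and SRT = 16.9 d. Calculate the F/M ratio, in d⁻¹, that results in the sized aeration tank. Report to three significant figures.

F/M ≈ 0.462 d⁻¹

Rearranging the biomass balance for a CMAS with decay, V = Y·Q·ΔS·θ_c / [X·(1+k_d θ_c)] = 0.358 × 7960 × (475 − 24.6) × 16.9 / [3600 × (1 + 0.0976 × 16.9)] = 2.17×10^7 / 9538 = 2274 m³.
Food-to-microorganism ratio F/M = Q S₀ / (V X) = 7960 × 475 / (2274 × 3600) = 0.4618 d⁻¹.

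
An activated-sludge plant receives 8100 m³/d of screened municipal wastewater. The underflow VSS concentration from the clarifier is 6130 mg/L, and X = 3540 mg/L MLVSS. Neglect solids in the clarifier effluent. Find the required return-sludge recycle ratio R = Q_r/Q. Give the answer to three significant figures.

R ≈ 1.37

Mass balance around the secondary clarifier (neglecting effluent solids): R = X / (X_r − X) = 3540 / (6130 − 3540) = 1.367.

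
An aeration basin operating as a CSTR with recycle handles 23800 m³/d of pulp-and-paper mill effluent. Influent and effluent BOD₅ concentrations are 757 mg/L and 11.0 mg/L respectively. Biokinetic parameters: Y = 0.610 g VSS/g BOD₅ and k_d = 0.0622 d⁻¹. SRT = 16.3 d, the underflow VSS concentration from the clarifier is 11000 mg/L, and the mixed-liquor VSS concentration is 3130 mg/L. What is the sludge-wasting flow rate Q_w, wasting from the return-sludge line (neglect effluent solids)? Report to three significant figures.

Q_w ≈ 489 m³/d

From the SRT design equation V = Y Q (S₀−S) θ_c / [X (1 + k_d θ_c)] = 0.610 × 23800 × (757 − 11.0) × 16.3 / [3130 × (1 + 0.0622 × 16.3)] = 1.77×10^8 / 6303 = 28007 m³.
Wasting from the return line (neglecting effluent solids): Q_w = V·X / (θ_c·X_r) = 28007 × 3130 / (16.3 × 11000) = 488.9 m³/d.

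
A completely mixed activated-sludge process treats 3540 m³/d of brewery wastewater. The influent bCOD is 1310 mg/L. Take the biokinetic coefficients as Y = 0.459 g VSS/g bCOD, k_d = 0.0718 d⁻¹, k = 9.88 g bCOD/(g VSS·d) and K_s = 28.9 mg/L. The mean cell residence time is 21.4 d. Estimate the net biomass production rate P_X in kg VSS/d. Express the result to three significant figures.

From the Monod/SRT balance for a CMAS, S = K_s·(1+k_d θ_c)/[θ_c·(Y k − k_d) − 1] = 28.9 × (1 + 0.0718 × 21.4) / [21.4 × (0.459 × 9.88 − 0.0718) − 1] = 73.31 / 94.51 = 0.7756 mg/L.
Observed yield with endogenous decay: Y_obs = Y / (1 + k_d·θ_c) = 0.459 / (1 + 0.0718 × 21.4) = 0.459 / 2.537 = 0.1810 g VSS/g bCOD.
Q·(S₀ − S) = 3540 × (1310 − 0.776) × 10⁻³ = 4635 kg/d removed.
Net biomass production P_X = Y_obs × Q·(S₀ − S) = 0.1810 × 4635 = 838.7 kg VSS/d.

P_X ≈ 839 kg VSS/d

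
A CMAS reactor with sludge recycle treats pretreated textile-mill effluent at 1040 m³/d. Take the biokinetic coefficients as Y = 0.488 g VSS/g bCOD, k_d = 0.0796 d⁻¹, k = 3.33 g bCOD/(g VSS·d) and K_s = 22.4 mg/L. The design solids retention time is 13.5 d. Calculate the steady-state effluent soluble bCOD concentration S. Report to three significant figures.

S ≈ 2.34 mg/L

For a completely mixed reactor with recycle the Lawrence–McCarty relation gives S = K_s·(1 + k_d·θ_c) / [θ_c·(Y·k − k_d) − 1] = 22.4 × (1 + 0.0796 × 13.5) / [13.5 × (0.488 × 3.33 − 0.0796) − 1] = 46.47 / 19.86 = 2.340 mg/L.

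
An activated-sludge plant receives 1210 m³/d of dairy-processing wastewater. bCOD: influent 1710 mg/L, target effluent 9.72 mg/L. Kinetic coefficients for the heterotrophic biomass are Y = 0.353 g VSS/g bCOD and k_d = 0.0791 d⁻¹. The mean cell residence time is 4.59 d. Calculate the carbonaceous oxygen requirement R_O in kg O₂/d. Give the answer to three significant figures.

The observed yield is Y_obs = Y/(1 + k_d·θ_c) = 0.353 / (1 + 0.0791 × 4.59) = 0.353 / 1.363 = 0.2590 g VSS per g bCOD removed.
Substrate removed = Q·(S₀ − S) = 1210 m³/d × (1710 − 9.72) g/m³ = 2.06×10^6 g/d = 2057 kg/d.
Net sludge production P_X = 0.2590 × 2057 = 532.8 kg VSS/d.
R_O = Q·ΔS − 1.42 P_X = 2057 − 756.6 = 1301 kg O₂/d.

R_O ≈ 1300 kg O₂/d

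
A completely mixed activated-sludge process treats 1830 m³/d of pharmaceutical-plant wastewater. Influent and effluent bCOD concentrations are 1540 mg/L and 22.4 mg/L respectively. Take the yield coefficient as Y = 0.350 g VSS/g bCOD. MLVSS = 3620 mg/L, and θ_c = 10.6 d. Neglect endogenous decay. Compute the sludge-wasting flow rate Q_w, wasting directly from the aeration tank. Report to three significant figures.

Q_w ≈ 269 m³/d

With k_d = 0 the design equation reduces to V = Y Q (S₀−S) θ_c / X = 0.350 × 1830 × (1540 − 22.4) × 10.6 / 3620 = 2846 m³.
With mixed-liquor wasting, θ_c = V/Q_w, so Q_w = V/θ_c = 2846/10.6 = 268.5 m³/d.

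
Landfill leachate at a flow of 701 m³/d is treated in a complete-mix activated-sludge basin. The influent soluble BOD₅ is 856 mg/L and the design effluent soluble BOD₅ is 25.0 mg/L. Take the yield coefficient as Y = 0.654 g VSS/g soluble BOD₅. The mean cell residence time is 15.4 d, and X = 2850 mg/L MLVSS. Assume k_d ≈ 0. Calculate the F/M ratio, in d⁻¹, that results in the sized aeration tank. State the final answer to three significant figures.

V·X = Y·Q·ΔS·θ_c gives V = 0.654 × 701 × (856 − 25.0) × 15.4 / 2850 = 2059 m³.
F/M = Q·S₀ / (V·X) = 701 × 856 / (2059 × 2850) = 0.1023 g soluble BOD₅·(g VSS·d)⁻¹.

F/M ≈ 0.102 d⁻¹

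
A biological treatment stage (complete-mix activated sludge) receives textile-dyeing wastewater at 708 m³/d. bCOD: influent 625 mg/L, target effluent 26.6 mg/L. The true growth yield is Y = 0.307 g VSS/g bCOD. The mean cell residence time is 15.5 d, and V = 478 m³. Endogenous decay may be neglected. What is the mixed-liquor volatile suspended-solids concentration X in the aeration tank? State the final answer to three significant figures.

X ≈ 4220 mg/L

Without decay, X = Y Q (S₀−S) θ_c / V = 0.307 × 708 × (625 − 26.6) × 15.5 / 478 = 4218 mg/L.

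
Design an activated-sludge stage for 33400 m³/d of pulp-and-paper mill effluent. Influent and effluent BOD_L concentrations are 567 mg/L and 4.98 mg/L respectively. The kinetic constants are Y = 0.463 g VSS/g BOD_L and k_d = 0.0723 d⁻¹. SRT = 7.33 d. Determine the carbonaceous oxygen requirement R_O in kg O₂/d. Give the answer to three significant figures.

R_O ≈ 10700 kg O₂/d

The observed yield is Y_obs = Y/(1 + k_d·θ_c) = 0.463 / (1 + 0.0723 × 7.33) = 0.463 / 1.530 = 0.3026 g VSS per g BOD_L removed.
Q·(S₀ − S) = 33400 × (567 − 4.98) × 10⁻³ = 18771 kg/d removed.
Biomass synthesised: P_X = Y_obs × 18771 = 5681 kg VSS/d.
R_O = Q·ΔS − 1.42 P_X = 18771 − 8067 = 10705 kg O₂/d.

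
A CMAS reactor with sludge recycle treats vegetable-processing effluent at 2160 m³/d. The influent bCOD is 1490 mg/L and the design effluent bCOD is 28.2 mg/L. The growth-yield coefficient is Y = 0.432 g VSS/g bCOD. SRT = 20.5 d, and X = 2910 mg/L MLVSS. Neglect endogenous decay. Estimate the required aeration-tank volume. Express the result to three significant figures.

V ≈ 9610 m³

Biomass mass balance (decay neglected): V·X = Y·Q·(S₀ − S)·θ_c, so V = 0.432 × 2160 × (1490 − 28.2) × 20.5 / 2910 = 9609 m³.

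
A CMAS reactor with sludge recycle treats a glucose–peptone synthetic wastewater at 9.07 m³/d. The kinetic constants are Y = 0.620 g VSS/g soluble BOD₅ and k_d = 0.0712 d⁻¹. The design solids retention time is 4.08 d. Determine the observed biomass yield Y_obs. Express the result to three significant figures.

Y_obs ≈ 0.480 g VSS/g soluble BOD₅

Observed yield with endogenous decay: Y_obs = Y / (1 + k_d·θ_c) = 0.620 / (1 + 0.0712 × 4.08) = 0.620 / 1.290 = 0.4804 g VSS/g soluble BOD₅.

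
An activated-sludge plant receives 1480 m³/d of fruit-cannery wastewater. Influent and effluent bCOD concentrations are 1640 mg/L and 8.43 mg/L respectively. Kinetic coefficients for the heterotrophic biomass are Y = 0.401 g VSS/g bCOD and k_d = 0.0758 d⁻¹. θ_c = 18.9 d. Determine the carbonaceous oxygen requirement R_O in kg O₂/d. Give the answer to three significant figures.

The observed yield is Y_obs = Y/(1 + k_d·θ_c) = 0.401 / (1 + 0.0758 × 18.9) = 0.401 / 2.433 = 0.1648 g VSS per g bCOD removed.
Mass of bCOD removed per day: Q(S₀ − S) = 1480 × 1632 g/m³ = 2415 kg/d.
Net sludge production P_X = 0.1648 × 2415 = 398.0 kg VSS/d.
R_O = Q·(S₀ − S) − 1.42·P_X = 2415 − 1.42 × 398.0 = 1849 kg O₂/d.

R_O ≈ 1850 kg O₂/d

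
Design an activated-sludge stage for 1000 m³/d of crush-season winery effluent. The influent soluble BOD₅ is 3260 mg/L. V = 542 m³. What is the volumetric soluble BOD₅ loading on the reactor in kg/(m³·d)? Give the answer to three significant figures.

Applied soluble BOD₅ load per unit volume = Q·S₀/V = (1000 × 3260/1000)/542.0 = 6.015 kg soluble BOD₅·m⁻³·d⁻¹.

L_v ≈ 6.01 kg soluble BOD₅/(m³·d)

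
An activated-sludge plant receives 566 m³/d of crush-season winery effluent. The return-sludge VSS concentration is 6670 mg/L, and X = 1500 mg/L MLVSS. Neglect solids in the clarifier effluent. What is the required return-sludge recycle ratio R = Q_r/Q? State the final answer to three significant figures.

Mass balance around the secondary clarifier (neglecting effluent solids): R = X / (X_r − X) = 1500 / (6670 − 1500) = 0.2901.

R ≈ 0.290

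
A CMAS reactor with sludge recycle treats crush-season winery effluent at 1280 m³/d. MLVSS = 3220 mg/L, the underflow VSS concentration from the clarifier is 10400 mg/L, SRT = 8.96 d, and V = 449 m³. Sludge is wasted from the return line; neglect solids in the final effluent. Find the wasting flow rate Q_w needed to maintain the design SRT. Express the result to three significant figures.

Q_w ≈ 15.5 m³/d

Q_w = (V·X)/(θ_c X_r) = 449.0 × 3220 / (8.96 × 10400) = 15.52 m³/d.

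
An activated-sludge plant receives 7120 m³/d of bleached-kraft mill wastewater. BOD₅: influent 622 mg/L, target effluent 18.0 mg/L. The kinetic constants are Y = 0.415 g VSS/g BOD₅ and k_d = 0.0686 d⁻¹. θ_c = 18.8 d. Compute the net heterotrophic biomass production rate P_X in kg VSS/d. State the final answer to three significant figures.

Correct the yield for decay: Y_obs = Y/(1 + k_d θ_c) = 0.415 / (1 + 0.0686 × 18.8) = 0.415 / 2.290 = 0.1812.
Q·(S₀ − S) = 7120 × (622 − 18.0) × 10⁻³ = 4300 kg/d removed.
Biomass produced: P_X = Y_obs·Q·ΔS = 0.1812 × 4300 ≈ 779.5 kg VSS/d.

P_X ≈ 779 kg VSS/d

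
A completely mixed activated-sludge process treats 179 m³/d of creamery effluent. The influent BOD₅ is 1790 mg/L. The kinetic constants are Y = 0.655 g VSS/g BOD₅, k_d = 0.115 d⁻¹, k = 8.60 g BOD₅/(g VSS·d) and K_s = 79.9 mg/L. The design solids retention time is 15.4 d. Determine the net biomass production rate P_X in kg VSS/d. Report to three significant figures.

P_X ≈ 75.6 kg VSS/d

From the Monod/SRT balance for a CMAS, S = K_s·(1+k_d θ_c)/[θ_c·(Y k − k_d) − 1] = 79.9 × (1 + 0.115 × 15.4) / [15.4 × (0.655 × 8.60 − 0.115) − 1] = 221.4 / 83.98 = 2.636 mg/L.
Observed yield with endogenous decay: Y_obs = Y / (1 + k_d·θ_c) = 0.655 / (1 + 0.115 × 15.4) = 0.655 / 2.771 = 0.2364 g VSS/g BOD₅.
Q·(S₀ − S) = 179 × (1790 − 2.64) × 10⁻³ = 319.9 kg/d removed.
Net biomass production P_X = Y_obs × Q·(S₀ − S) = 0.2364 × 319.9 = 75.63 kg VSS/d.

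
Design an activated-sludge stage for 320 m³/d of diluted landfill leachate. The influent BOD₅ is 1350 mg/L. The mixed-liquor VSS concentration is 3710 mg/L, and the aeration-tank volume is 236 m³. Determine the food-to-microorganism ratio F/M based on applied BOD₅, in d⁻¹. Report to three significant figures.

F/M ≈ 0.493 d⁻¹

F/M = applied load / biomass = Q·S₀/(V·X) = 320 × 1350 / (236.0 × 3710) = 0.4934 d⁻¹.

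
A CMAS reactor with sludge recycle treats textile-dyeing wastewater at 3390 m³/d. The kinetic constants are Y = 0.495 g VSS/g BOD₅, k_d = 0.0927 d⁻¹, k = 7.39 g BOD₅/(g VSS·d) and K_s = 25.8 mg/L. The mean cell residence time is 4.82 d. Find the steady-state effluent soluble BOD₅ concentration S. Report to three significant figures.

S ≈ 2.31 mg/L

From the Monod/SRT balance for a CMAS, S = K_s·(1+k_d θ_c)/[θ_c·(Y k − k_d) − 1] = 25.8 × (1 + 0.0927 × 4.82) / [4.82 × (0.495 × 7.39 − 0.0927) − 1] = 37.33 / 16.18 = 2.306 mg/L.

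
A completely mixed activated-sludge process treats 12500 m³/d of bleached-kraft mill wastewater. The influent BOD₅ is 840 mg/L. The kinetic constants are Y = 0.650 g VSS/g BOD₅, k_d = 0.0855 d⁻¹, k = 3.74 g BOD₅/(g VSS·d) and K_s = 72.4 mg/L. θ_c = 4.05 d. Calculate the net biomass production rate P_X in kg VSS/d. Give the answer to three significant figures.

From the Monod/SRT balance for a CMAS, S = K_s·(1+k_d θ_c)/[θ_c·(Y k − k_d) − 1] = 72.4 × (1 + 0.0855 × 4.05) / [4.05 × (0.650 × 3.74 − 0.0855) − 1] = 97.47 / 8.499 = 11.47 mg/L.
Observed yield with endogenous decay: Y_obs = Y / (1 + k_d·θ_c) = 0.650 / (1 + 0.0855 × 4.05) = 0.650 / 1.346 = 0.4828 g VSS/g BOD₅.
Substrate removed = Q·(S₀ − S) = 12500 m³/d × (840 − 11.5) g/m³ = 1.04×10^7 g/d = 10356 kg/d.
Net biomass production P_X = Y_obs × Q·(S₀ − S) = 0.4828 × 10356 = 5000 kg VSS/d.

P_X ≈ 5000 kg VSS/d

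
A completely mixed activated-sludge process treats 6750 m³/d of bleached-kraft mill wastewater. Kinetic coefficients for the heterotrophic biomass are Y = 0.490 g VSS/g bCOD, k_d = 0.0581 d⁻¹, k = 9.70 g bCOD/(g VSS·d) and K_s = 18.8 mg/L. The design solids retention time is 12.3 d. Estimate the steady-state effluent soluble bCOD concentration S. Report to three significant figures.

From the Monod/SRT balance for a CMAS, S = K_s·(1+k_d θ_c)/[θ_c·(Y k − k_d) − 1] = 18.8 × (1 + 0.0581 × 12.3) / [12.3 × (0.490 × 9.70 − 0.0581) − 1] = 32.24 / 56.75 = 0.5680 mg/L.

S ≈ 0.568 mg/L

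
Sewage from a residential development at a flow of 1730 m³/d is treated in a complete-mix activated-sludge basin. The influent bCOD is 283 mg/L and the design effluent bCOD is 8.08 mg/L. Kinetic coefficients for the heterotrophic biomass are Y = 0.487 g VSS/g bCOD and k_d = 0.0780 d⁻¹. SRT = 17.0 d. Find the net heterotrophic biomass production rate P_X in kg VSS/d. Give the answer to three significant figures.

Observed yield with endogenous decay: Y_obs = Y / (1 + k_d·θ_c) = 0.487 / (1 + 0.0780 × 17.0) = 0.487 / 2.326 = 0.2094 g VSS/g bCOD.
Mass of bCOD removed per day: Q(S₀ − S) = 1730 × 274.9 g/m³ = 475.6 kg/d.
So the net sludge growth is P_X = 0.2094 × 475.6 = 99.58 kg VSS/d.

P_X ≈ 99.6 kg VSS/d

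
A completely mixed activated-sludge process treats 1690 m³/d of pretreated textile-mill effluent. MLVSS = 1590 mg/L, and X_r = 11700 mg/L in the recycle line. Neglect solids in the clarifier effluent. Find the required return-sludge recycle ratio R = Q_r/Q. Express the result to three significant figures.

Solids balance on the clarifier gives (1+R)X = R·X_r, so R = X/(X_r − X) = 1590 / (11700 − 1590) = 0.1573.

R ≈ 0.157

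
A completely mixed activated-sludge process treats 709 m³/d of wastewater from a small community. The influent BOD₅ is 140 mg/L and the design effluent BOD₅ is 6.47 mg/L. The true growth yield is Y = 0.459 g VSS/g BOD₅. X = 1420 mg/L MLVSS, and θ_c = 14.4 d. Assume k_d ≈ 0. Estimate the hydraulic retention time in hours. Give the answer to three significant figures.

τ ≈ 14.9 h

V·X = Y·Q·ΔS·θ_c gives V = 0.459 × 709 × (140 − 6.47) × 14.4 / 1420 = 440.7 m³.
τ = V/Q = 440.7/709 = 0.6215 d, or 14.92 h.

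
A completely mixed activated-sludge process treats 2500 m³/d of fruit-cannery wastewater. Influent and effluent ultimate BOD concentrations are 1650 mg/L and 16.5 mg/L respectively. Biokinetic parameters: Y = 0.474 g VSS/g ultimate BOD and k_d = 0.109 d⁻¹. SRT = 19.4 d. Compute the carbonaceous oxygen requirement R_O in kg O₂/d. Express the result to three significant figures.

Correct the yield for decay: Y_obs = Y/(1 + k_d θ_c) = 0.474 / (1 + 0.109 × 19.4) = 0.474 / 3.115 = 0.1522.
ΔS = 1650 − 16.5 = 1634 mg/L, so the substrate removal rate is 2500 × 1634/1000 = 4084 kg ultimate BOD/d.
P_X = Y_obs·Q·(S₀ − S) = 0.1522 × 4084 = 621.5 kg VSS/d.
R_O = Q·ΔS − 1.42 P_X = 4084 − 882.5 = 3201 kg O₂/d.

R_O ≈ 3200 kg O₂/d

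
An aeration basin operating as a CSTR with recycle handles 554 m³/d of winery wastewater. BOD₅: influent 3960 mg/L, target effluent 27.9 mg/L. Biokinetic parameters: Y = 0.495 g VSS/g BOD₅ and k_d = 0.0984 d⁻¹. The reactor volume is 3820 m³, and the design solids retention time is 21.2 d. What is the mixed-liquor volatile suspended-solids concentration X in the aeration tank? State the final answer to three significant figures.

X ≈ 1940 mg/L

Solving the biomass balance for X: X = Y Q (S₀−S) θ_c / [V (1+k_d θ_c)] = 0.495 × 554 × (3960 − 27.9) × 21.2 / [3820 × (1 + 0.0984 × 21.2)] = 1939 mg/L.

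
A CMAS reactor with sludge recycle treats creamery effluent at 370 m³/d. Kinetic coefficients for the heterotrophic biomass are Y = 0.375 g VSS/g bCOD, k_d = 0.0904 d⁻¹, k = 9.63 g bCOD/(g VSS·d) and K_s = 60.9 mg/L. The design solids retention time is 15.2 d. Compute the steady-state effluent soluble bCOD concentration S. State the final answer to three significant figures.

From the Monod/SRT balance for a CMAS, S = K_s·(1+k_d θ_c)/[θ_c·(Y k − k_d) − 1] = 60.9 × (1 + 0.0904 × 15.2) / [15.2 × (0.375 × 9.63 − 0.0904) − 1] = 144.6 / 52.52 = 2.753 mg/L.

S ≈ 2.75 mg/L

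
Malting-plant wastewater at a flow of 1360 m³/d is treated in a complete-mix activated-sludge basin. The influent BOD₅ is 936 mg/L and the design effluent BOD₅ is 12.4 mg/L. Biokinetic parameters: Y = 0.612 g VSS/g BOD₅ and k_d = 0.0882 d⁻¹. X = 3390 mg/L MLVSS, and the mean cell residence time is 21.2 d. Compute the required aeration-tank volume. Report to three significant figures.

Rearranging the biomass balance for a CMAS with decay, V = Y·Q·ΔS·θ_c / [X·(1+k_d θ_c)] = 0.612 × 1360 × (936 − 12.4) × 21.2 / [3390 × (1 + 0.0882 × 21.2)] = 1.63×10^7 / 9729 = 1675 m³.

V ≈ 1680 m³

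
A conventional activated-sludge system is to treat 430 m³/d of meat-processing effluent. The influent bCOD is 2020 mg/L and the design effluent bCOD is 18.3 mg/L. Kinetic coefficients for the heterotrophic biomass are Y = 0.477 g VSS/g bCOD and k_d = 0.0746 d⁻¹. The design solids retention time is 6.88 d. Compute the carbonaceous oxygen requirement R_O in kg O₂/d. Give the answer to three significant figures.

The observed yield is Y_obs = Y/(1 + k_d·θ_c) = 0.477 / (1 + 0.0746 × 6.88) = 0.477 / 1.513 = 0.3152 g VSS per g bCOD removed.
Mass of bCOD removed per day: Q(S₀ − S) = 430 × 2002 g/m³ = 860.7 kg/d.
P_X = Y_obs·Q·(S₀ − S) = 0.3152 × 860.7 = 271.3 kg VSS/d.
R_O = Q·ΔS − 1.42 P_X = 860.7 − 385.3 = 475.5 kg O₂/d.

R_O ≈ 475 kg O₂/d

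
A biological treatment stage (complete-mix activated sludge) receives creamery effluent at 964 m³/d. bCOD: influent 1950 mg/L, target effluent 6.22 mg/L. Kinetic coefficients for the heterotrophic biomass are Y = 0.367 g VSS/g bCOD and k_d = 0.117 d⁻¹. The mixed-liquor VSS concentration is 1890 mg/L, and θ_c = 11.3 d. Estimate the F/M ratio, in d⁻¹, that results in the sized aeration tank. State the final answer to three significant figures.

F/M ≈ 0.562 d⁻¹

Steady-state biomass mass balance: V·X·(1 + k_d·θ_c) = Y·Q·(S₀ − S)·θ_c, so V = 0.367 × 964 × (1950 − 6.22) × 11.3 / [1890 × (1 + 0.117 × 11.3)] = 7.77×10^6 / 4389 = 1771 m³.
F/M = Q·S₀ / (V·X) = 964 × 1950 / (1771 × 1890) = 0.5617 g bCOD·(g VSS·d)⁻¹.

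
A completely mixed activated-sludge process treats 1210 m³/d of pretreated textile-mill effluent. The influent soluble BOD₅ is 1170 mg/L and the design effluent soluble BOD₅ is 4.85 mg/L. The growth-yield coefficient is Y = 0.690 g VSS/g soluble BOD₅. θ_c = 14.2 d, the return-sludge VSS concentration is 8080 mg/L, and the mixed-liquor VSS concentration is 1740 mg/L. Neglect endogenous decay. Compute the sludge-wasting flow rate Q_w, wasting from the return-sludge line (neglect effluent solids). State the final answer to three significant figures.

With k_d = 0 the design equation reduces to V = Y Q (S₀−S) θ_c / X = 0.690 × 1210 × (1170 − 4.85) × 14.2 / 1740 = 7939 m³.
Q_w = (V·X)/(θ_c X_r) = 7939 × 1740 / (14.2 × 8080) = 120.4 m³/d.

Q_w ≈ 120 m³/d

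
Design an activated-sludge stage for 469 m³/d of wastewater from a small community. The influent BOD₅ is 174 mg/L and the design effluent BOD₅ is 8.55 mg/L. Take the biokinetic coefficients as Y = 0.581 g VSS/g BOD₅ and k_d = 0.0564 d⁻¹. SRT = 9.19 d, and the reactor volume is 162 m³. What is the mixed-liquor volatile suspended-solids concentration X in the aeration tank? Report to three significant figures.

Solving the biomass balance for X: X = Y Q (S₀−S) θ_c / [V (1+k_d θ_c)] = 0.581 × 469 × (174 − 8.55) × 9.19 / [162 × (1 + 0.0564 × 9.19)] = 1684 mg/L.

X ≈ 1680 mg/L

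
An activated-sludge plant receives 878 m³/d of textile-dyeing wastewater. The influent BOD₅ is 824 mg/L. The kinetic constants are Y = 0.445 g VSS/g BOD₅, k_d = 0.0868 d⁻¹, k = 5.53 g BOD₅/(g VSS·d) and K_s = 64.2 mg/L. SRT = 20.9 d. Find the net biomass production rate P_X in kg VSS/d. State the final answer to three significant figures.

P_X ≈ 114 kg VSS/d

Effluent substrate depends only on kinetics and SRT: S = K_s(1 + k_d θ_c) / [θ_c(Yk − k_d) − 1] = 64.2 × (1 + 0.0868 × 20.9) / [20.9 × (0.445 × 5.53 − 0.0868) − 1] = 180.7 / 48.62 = 3.716 mg/L.
Y_obs = Y / (1 + k_d θ_c) = 0.445 / (1 + 0.0868 × 20.9) = 0.445 / 2.814 = 0.1581.
Q·(S₀ − S) = 878 × (824 − 3.72) × 10⁻³ = 720.2 kg/d removed.
Biomass produced: P_X = Y_obs·Q·ΔS = 0.1581 × 720.2 ≈ 113.9 kg VSS/d.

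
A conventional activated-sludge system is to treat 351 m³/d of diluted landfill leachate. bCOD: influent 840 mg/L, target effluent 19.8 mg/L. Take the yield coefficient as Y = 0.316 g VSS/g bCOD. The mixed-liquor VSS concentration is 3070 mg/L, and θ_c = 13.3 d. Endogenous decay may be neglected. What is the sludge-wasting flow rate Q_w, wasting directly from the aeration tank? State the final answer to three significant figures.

Biomass mass balance (decay neglected): V·X = Y·Q·(S₀ − S)·θ_c, so V = 0.316 × 351 × (840 − 19.8) × 13.3 / 3070 = 394.1 m³.
Wasting from the aeration tank: Q_w = V / θ_c = 394.1 / 13.3 = 29.63 m³/d.

Q_w ≈ 29.6 m³/d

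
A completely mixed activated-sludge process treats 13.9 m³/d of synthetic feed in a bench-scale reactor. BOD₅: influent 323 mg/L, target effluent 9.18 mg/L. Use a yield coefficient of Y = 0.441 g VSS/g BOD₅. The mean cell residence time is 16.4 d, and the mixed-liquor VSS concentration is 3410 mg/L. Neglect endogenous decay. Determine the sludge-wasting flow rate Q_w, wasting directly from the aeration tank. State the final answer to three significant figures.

V·X = Y·Q·ΔS·θ_c gives V = 0.441 × 13.9 × (323 − 9.18) × 16.4 / 3410 = 9.252 m³.
For wasting at MLVSS concentration, Q_w = V/θ_c = 9.252/16.4 = 0.5641 m³/d.

Q_w ≈ 0.564 m³/d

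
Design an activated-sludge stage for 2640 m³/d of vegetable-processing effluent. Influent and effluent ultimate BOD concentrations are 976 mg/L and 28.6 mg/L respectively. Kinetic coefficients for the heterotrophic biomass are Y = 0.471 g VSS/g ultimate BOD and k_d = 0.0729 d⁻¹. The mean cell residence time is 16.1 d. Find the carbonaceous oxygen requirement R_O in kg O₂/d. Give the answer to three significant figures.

Y_obs = Y / (1 + k_d θ_c) = 0.471 / (1 + 0.0729 × 16.1) = 0.471 / 2.174 = 0.2167.
ΔS = 976 − 28.6 = 947.4 mg/L, so the substrate removal rate is 2640 × 947.4/1000 = 2501 kg ultimate BOD/d.
Net sludge production P_X = 0.2167 × 2501 = 542.0 kg VSS/d.
R_O = Q·ΔS − 1.42 P_X = 2501 − 769.6 = 1732 kg O₂/d.

R_O ≈ 1730 kg O₂/d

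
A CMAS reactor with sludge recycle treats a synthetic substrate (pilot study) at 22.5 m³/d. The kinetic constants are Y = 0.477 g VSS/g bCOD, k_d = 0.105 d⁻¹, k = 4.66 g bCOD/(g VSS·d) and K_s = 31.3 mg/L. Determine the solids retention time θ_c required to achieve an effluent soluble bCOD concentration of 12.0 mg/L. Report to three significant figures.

Specific growth rate at S = 12.0 mg/L: μ = YkS/(K_s+S) = 0.477·4.66·12.0/(31.3+12.0) = 0.6160 d⁻¹.
1/θ_c = 0.6160 − 0.105 = 0.5110 d⁻¹, so θ_c = 1.957 d.

θ_c ≈ 1.96 d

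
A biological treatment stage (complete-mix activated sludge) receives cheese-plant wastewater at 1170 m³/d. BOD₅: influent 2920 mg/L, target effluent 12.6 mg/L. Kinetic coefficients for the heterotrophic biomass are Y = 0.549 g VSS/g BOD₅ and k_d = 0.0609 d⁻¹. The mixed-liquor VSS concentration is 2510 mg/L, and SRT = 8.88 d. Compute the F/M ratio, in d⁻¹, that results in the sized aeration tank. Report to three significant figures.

Rearranging the biomass balance for a CMAS with decay, V = Y·Q·ΔS·θ_c / [X·(1+k_d θ_c)] = 0.549 × 1170 × (2920 − 12.6) × 8.88 / [2510 × (1 + 0.0609 × 8.88)] = 1.66×10^7 / 3867 = 4288 m³.
F/M = applied load / biomass = Q·S₀/(V·X) = 1170 × 2920 / (4288 × 2510) = 0.3174 d⁻¹.

F/M ≈ 0.317 d⁻¹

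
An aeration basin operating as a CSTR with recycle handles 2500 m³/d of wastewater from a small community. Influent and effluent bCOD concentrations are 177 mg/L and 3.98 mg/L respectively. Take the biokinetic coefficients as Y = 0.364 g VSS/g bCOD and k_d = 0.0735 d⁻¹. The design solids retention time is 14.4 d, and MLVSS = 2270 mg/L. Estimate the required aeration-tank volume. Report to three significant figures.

V ≈ 485 m³

Steady-state biomass mass balance: V·X·(1 + k_d·θ_c) = Y·Q·(S₀ − S)·θ_c, so V = 0.364 × 2500 × (177 − 3.98) × 14.4 / [2270 × (1 + 0.0735 × 14.4)] = 2.27×10^6 / 4673 = 485.2 m³.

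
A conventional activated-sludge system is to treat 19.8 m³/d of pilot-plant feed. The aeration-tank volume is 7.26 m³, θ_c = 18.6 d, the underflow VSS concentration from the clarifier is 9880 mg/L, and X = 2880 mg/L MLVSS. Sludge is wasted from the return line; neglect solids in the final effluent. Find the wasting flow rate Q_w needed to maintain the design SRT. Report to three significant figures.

Q_w ≈ 0.114 m³/d

Wasting from the return line (neglecting effluent solids): Q_w = V·X / (θ_c·X_r) = 7.260 × 2880 / (18.6 × 9880) = 0.1138 m³/d.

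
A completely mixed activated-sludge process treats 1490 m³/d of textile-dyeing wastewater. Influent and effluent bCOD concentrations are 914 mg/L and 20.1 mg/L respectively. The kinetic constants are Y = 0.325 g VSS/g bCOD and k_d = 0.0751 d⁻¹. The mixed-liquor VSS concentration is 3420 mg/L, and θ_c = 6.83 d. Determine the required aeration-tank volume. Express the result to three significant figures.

V ≈ 571 m³

Rearranging the biomass balance for a CMAS with decay, V = Y·Q·ΔS·θ_c / [X·(1+k_d θ_c)] = 0.325 × 1490 × (914 − 20.1) × 6.83 / [3420 × (1 + 0.0751 × 6.83)] = 2.96×10^6 / 5174 = 571.4 m³.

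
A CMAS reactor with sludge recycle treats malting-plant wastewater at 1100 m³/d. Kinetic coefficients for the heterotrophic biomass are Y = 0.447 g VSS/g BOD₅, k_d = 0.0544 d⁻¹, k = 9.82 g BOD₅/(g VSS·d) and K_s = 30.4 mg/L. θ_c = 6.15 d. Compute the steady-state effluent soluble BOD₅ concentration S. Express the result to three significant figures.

For a completely mixed reactor with recycle the Lawrence–McCarty relation gives S = K_s·(1 + k_d·θ_c) / [θ_c·(Y·k − k_d) − 1] = 30.4 × (1 + 0.0544 × 6.15) / [6.15 × (0.447 × 9.82 − 0.0544) − 1] = 40.57 / 25.66 = 1.581 mg/L.

S ≈ 1.58 mg/L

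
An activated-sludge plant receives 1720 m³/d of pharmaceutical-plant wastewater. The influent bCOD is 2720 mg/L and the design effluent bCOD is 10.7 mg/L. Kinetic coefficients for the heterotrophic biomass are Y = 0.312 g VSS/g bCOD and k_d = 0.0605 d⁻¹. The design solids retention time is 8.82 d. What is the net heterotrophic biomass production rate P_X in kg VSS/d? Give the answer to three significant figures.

The observed yield is Y_obs = Y/(1 + k_d·θ_c) = 0.312 / (1 + 0.0605 × 8.82) = 0.312 / 1.534 = 0.2034 g VSS per g bCOD removed.
ΔS = 2720 − 10.7 = 2709 mg/L, so the substrate removal rate is 1720 × 2709/1000 = 4660 kg bCOD/d.
Biomass produced: P_X = Y_obs·Q·ΔS = 0.2034 × 4660 ≈ 948.0 kg VSS/d.

P_X ≈ 948 kg VSS/d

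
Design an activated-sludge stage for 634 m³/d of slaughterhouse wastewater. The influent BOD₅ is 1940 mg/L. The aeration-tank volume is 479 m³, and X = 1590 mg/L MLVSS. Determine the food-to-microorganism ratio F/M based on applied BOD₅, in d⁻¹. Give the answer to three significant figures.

Food-to-microorganism ratio F/M = Q S₀ / (V X) = 634 × 1940 / (479.0 × 1590) = 1.615 d⁻¹.

F/M ≈ 1.61 d⁻¹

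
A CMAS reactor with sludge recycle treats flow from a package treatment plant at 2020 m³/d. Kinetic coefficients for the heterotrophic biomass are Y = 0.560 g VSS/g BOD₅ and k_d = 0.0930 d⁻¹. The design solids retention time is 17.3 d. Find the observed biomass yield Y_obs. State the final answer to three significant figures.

Y_obs ≈ 0.215 g VSS/g BOD₅

Y_obs = Y / (1 + k_d θ_c) = 0.560 / (1 + 0.0930 × 17.3) = 0.560 / 2.609 = 0.2146.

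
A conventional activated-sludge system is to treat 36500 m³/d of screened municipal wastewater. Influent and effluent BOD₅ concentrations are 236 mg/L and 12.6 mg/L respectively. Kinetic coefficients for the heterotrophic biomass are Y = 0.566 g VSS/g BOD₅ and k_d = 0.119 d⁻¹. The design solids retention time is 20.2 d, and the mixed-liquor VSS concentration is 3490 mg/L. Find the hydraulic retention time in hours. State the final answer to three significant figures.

From the SRT design equation V = Y Q (S₀−S) θ_c / [X (1 + k_d θ_c)] = 0.566 × 36500 × (236 − 12.6) × 20.2 / [3490 × (1 + 0.119 × 20.2)] = 9.32×10^7 / 11879 = 7848 m³.
τ = V/Q = 7848/36500 = 0.2150 d, or 5.160 h.

τ ≈ 5.16 h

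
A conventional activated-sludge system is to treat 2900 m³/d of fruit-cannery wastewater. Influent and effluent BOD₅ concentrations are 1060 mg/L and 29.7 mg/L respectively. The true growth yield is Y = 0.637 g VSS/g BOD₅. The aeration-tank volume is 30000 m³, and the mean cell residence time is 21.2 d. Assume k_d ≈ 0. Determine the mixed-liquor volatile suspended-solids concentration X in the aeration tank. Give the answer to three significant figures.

Without decay, X = Y Q (S₀−S) θ_c / V = 0.637 × 2900 × (1060 − 29.7) × 21.2 / 30000 = 1345 mg/L.

X ≈ 1340 mg/L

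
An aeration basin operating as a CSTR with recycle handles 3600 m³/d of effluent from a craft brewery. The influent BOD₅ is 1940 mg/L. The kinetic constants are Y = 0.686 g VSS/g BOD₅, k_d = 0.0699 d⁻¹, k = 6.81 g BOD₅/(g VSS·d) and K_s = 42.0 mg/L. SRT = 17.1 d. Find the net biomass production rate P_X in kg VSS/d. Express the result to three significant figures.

P_X ≈ 2180 kg VSS/d

From the Monod/SRT balance for a CMAS, S = K_s·(1+k_d θ_c)/[θ_c·(Y k − k_d) − 1] = 42.0 × (1 + 0.0699 × 17.1) / [17.1 × (0.686 × 6.81 − 0.0699) − 1] = 92.20 / 77.69 = 1.187 mg/L.
Correct the yield for decay: Y_obs = Y/(1 + k_d θ_c) = 0.686 / (1 + 0.0699 × 17.1) = 0.686 / 2.195 = 0.3125.
ΔS = 1940 − 1.19 = 1939 mg/L, so the substrate removal rate is 3600 × 1939/1000 = 6980 kg BOD₅/d.
Biomass produced: P_X = Y_obs·Q·ΔS = 0.3125 × 6980 ≈ 2181 kg VSS/d.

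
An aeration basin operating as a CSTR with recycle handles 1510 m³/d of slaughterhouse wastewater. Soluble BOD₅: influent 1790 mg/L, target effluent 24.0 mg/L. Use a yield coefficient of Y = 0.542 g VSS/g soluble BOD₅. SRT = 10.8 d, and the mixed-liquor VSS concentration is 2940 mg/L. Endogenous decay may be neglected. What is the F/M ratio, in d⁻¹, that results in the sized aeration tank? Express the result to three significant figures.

F/M ≈ 0.173 d⁻¹

Biomass mass balance (decay neglected): V·X = Y·Q·(S₀ − S)·θ_c, so V = 0.542 × 1510 × (1790 − 24.0) × 10.8 / 2940 = 5309 m³.
Food-to-microorganism ratio F/M = Q S₀ / (V X) = 1510 × 1790 / (5309 × 2940) = 0.1732 d⁻¹.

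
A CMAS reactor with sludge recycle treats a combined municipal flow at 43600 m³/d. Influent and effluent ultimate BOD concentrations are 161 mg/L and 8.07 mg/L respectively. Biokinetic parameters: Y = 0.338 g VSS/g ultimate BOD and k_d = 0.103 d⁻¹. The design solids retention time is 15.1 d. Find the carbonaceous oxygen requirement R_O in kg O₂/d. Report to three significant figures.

Y_obs = Y / (1 + k_d θ_c) = 0.338 / (1 + 0.103 × 15.1) = 0.338 / 2.555 = 0.1323.
Q·(S₀ − S) = 43600 × (161 − 8.07) × 10⁻³ = 6668 kg/d removed.
Net sludge production P_X = 0.1323 × 6668 = 882.0 kg VSS/d.
R_O = Q·(S₀ − S) − 1.42·P_X = 6668 − 1.42 × 882.0 = 5415 kg O₂/d.

R_O ≈ 5420 kg O₂/d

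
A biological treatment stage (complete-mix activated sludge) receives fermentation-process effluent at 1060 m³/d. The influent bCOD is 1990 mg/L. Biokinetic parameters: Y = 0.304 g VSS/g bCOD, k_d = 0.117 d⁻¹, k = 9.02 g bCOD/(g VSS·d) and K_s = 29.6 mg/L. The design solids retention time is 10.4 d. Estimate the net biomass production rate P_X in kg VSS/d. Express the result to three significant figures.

P_X ≈ 289 kg VSS/d

For a completely mixed reactor with recycle the Lawrence–McCarty relation gives S = K_s·(1 + k_d·θ_c) / [θ_c·(Y·k − k_d) − 1] = 29.6 × (1 + 0.117 × 10.4) / [10.4 × (0.304 × 9.02 − 0.117) − 1] = 65.62 / 26.30 = 2.495 mg/L.
Correct the yield for decay: Y_obs = Y/(1 + k_d θ_c) = 0.304 / (1 + 0.117 × 10.4) = 0.304 / 2.217 = 0.1371.
ΔS = 1990 − 2.49 = 1988 mg/L, so the substrate removal rate is 1060 × 1988/1000 = 2107 kg bCOD/d.
Net biomass production P_X = Y_obs × Q·(S₀ − S) = 0.1371 × 2107 = 288.9 kg VSS/d.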